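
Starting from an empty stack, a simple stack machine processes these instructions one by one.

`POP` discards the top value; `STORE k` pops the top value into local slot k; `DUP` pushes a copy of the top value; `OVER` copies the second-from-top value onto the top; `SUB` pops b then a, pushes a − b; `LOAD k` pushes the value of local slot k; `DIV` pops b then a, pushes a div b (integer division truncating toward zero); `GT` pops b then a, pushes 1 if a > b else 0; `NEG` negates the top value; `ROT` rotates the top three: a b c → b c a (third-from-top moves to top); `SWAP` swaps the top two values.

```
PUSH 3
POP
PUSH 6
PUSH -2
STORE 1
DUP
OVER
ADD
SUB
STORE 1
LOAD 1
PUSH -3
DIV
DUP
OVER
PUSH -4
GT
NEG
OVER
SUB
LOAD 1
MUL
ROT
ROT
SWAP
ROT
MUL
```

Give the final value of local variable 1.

PUSH 3  -> 3
POP     -> (empty)
PUSH 6  -> 6
PUSH -2 -> 6 -2
STORE 1 -> 6
DUP     -> 6 6
OVER    -> 6 6 6
ADD     -> 6 12
SUB     -> -6
STORE 1 -> (empty)
LOAD 1  -> -6
PUSH -3 -> -6 -3
DIV     -> 2
DUP     -> 2 2
OVER    -> 2 2 2
PUSH -4 -> 2 2 2 -4
GT      -> 2 2 1
NEG     -> 2 2 -1
OVER    -> 2 2 -1 2
SUB     -> 2 2 -3
LOAD 1  -> 2 2 -3 -6
MUL     -> 2 2 18
ROT     -> 2 18 2
ROT     -> 18 2 2
SWAP    -> 18 2 2
ROT     -> 2 2 18
MUL     -> 2 36

-6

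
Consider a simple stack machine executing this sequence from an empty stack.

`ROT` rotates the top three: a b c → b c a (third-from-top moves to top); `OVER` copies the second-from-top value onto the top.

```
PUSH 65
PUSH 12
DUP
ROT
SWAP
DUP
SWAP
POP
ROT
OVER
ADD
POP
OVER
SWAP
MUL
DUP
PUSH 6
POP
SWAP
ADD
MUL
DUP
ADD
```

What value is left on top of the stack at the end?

PUSH 65  65
PUSH 12  65 12
DUP      65 12 12
ROT      12 12 65
SWAP     12 65 12
DUP      12 65 12 12
SWAP     12 65 12 12
POP      12 65 12
ROT      65 12 12
OVER     65 12 12 12
ADD      65 12 24
POP      65 12
OVER     65 12 65
SWAP     65 65 12
MUL      65 780
DUP      65 780 780
PUSH 6   65 780 780 6
POP      65 780 780
SWAP     65 780 780
ADD      65 1560
MUL      101400
DUP      101400 101400
ADD      202800

202800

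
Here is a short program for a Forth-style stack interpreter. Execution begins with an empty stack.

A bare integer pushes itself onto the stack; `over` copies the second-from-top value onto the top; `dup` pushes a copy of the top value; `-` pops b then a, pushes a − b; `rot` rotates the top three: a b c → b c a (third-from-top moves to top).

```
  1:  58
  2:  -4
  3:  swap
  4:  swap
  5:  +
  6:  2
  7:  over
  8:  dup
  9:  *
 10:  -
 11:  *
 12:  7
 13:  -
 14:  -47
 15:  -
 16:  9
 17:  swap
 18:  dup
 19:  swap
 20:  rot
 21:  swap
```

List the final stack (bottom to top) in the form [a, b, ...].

58   -> [58]
-4   -> [58, -4]
swap -> [-4, 58]
swap -> [58, -4]
+    -> [54]
2    -> [54, 2]
over -> [54, 2, 54]
dup  -> [54, 2, 54, 54]
*    -> [54, 2, 2916]
-    -> [54, -2914]
*    -> [-157356]
7    -> [-157356, 7]
-    -> [-157363]
-47  -> [-157363, -47]
-    -> [-157316]
9    -> [-157316, 9]
swap -> [9, -157316]
dup  -> [9, -157316, -157316]
swap -> [9, -157316, -157316]
rot  -> [-157316, -157316, 9]
swap -> [-157316, 9, -157316]

[-157316, 9, -157316]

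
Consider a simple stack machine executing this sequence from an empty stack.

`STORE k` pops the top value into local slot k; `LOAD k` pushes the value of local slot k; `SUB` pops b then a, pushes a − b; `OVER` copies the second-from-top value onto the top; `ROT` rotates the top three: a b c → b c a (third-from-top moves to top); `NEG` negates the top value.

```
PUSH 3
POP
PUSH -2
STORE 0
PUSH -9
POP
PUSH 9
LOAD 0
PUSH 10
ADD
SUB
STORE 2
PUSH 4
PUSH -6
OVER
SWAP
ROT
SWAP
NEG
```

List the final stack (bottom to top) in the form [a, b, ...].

PUSH 3  -> 3
POP     -> (empty)
PUSH -2 -> -2
STORE 0 -> (empty)
PUSH -9 -> -9
POP     -> (empty)
PUSH 9  -> 9
LOAD 0  -> 9 -2
PUSH 10 -> 9 -2 10
ADD     -> 9 8
SUB     -> 1
STORE 2 -> (empty)
PUSH 4  -> 4
PUSH -6 -> 4 -6
OVER    -> 4 -6 4
SWAP    -> 4 4 -6
ROT     -> 4 -6 4
SWAP    -> 4 4 -6
NEG     -> 4 4 6

[4, 4, 6]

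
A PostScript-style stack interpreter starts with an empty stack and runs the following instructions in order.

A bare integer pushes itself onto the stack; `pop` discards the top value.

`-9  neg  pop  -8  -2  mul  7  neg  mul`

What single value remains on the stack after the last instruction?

-9   -9
neg  9
pop  (empty)
-8   -8
-2   -8 -2
mul  16
7    16 7
neg  16 -7
mul  -112

-112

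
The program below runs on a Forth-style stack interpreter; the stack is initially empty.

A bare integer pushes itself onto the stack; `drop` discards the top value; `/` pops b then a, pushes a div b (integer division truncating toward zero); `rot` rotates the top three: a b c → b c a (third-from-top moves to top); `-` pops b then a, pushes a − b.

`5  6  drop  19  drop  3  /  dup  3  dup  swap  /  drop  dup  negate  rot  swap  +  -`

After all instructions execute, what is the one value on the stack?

1

5      → [5]
6      → [5, 6]
drop   → [5]
19     → [5, 19]
drop   → [5]
3      → [5, 3]
/      → [1]
dup    → [1, 1]
3      → [1, 1, 3]
dup    → [1, 1, 3, 3]
swap   → [1, 1, 3, 3]
/      → [1, 1, 1]
drop   → [1, 1]
dup    → [1, 1, 1]
negate → [1, 1, -1]
rot    → [1, -1, 1]
swap   → [1, 1, -1]
+      → [1, 0]
-      → [1]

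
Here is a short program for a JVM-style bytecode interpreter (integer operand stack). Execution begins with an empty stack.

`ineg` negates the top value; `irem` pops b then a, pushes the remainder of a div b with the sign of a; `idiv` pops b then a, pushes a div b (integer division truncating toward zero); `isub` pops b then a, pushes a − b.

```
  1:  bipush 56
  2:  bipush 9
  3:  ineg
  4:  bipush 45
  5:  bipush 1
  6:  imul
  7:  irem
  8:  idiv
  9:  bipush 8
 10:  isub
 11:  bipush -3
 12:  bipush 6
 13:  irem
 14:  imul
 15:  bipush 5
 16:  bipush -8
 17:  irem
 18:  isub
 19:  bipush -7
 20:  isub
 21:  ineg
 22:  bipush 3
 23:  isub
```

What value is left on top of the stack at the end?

bipush 56 : 56
bipush 9  : 56 9
ineg      : 56 -9
bipush 45 : 56 -9 45
bipush 1  : 56 -9 45 1
imul      : 56 -9 45
irem      : 56 -9
idiv      : -6
bipush 8  : -6 8
isub      : -14
bipush -3 : -14 -3
bipush 6  : -14 -3 6
irem      : -14 -3
imul      : 42
bipush 5  : 42 5
bipush -8 : 42 5 -8
irem      : 42 5
isub      : 37
bipush -7 : 37 -7
isub      : 44
ineg      : -44
bipush 3  : -44 3
isub      : -47

-47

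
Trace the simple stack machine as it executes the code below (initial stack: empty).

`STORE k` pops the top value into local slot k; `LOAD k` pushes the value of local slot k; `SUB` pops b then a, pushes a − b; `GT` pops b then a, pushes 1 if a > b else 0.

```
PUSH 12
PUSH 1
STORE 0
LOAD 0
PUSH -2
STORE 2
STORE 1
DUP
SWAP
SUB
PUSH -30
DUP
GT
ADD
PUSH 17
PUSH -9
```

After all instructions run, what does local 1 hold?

PUSH 12  → 12
PUSH 1   → 12 1
STORE 0  → 12
LOAD 0   → 12 1
PUSH -2  → 12 1 -2
STORE 2  → 12 1
STORE 1  → 12
DUP      → 12 12
SWAP     → 12 12
SUB      → 0
PUSH -30 → 0 -30
DUP      → 0 -30 -30
GT       → 0 0
ADD      → 0
PUSH 17  → 0 17
PUSH -9  → 0 17 -9

1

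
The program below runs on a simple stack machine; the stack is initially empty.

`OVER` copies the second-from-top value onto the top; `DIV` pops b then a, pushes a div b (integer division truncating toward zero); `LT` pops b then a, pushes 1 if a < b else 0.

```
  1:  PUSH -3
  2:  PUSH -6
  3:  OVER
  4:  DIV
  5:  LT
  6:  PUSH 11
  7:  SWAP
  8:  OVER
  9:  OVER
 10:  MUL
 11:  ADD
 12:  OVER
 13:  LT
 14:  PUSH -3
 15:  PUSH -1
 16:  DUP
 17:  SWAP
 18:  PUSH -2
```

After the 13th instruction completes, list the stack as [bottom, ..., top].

PUSH -3  -3
PUSH -6  -3 -6
OVER     -3 -6 -3
DIV      -3 2
LT       1
PUSH 11  1 11
SWAP     11 1
OVER     11 1 11
OVER     11 1 11 1
MUL      11 1 11
ADD      11 12
OVER     11 12 11
LT       11 0

[11, 0]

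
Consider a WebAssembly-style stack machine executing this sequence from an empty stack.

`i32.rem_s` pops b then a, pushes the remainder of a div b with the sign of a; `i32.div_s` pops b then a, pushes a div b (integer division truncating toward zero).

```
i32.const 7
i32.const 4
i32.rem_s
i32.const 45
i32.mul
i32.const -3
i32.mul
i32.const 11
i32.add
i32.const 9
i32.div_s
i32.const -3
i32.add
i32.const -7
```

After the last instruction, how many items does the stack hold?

i32.const 7   [7]
i32.const 4   [7, 4]
i32.rem_s     [3]
i32.const 45  [3, 45]
i32.mul       [135]
i32.const -3  [135, -3]
i32.mul       [-405]
i32.const 11  [-405, 11]
i32.add       [-394]
i32.const 9   [-394, 9]
i32.div_s     [-43]
i32.const -3  [-43, -3]
i32.add       [-46]
i32.const -7  [-46, -7]

2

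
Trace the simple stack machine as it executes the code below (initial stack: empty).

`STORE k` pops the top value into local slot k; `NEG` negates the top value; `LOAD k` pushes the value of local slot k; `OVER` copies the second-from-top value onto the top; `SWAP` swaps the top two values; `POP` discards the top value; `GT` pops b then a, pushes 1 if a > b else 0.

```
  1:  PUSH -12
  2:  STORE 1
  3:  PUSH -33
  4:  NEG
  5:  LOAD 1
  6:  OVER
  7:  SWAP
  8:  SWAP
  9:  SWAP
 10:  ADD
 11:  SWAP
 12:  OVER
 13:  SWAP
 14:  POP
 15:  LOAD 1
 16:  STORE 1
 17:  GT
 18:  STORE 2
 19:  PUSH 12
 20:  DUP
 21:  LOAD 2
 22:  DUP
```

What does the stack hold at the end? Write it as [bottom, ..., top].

[12, 12, 0, 0]

PUSH -12 : -12
STORE 1  : (empty)
PUSH -33 : -33
NEG      : 33
LOAD 1   : 33 -12
OVER     : 33 -12 33
SWAP     : 33 33 -12
SWAP     : 33 -12 33
SWAP     : 33 33 -12
ADD      : 33 21
SWAP     : 21 33
OVER     : 21 33 21
SWAP     : 21 21 33
POP      : 21 21
LOAD 1   : 21 21 -12
STORE 1  : 21 21
GT       : 0
STORE 2  : (empty)
PUSH 12  : 12
DUP      : 12 12
LOAD 2   : 12 12 0
DUP      : 12 12 0 0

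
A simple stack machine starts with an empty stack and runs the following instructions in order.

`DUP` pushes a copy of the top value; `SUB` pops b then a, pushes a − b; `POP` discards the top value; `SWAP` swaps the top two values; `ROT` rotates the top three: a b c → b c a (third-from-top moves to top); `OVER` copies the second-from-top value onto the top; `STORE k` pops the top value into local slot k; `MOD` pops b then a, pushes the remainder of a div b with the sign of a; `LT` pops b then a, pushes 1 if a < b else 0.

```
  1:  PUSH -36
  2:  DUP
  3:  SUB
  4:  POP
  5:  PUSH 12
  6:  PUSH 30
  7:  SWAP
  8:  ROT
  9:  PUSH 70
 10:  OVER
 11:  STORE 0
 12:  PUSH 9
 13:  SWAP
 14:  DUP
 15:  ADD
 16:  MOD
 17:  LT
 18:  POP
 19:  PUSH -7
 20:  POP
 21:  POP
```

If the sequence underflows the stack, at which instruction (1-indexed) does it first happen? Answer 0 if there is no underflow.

8

PUSH -36 → [-36]
DUP      → [-36, -36]
SUB      → [0]
POP      → []
PUSH 12  → [12]
PUSH 30  → [12, 30]
SWAP     → [30, 12]
ROT  — needs 3 operands, stack has 2 → underflow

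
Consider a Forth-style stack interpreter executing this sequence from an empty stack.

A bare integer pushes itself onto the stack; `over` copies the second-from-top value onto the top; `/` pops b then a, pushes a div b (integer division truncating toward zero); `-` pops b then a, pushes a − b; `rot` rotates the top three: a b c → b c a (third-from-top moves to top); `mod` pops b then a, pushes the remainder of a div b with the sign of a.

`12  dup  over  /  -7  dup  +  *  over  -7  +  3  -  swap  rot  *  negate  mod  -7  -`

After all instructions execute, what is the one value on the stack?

9

12     : 12
dup    : 12 12
over   : 12 12 12
/      : 12 1
-7     : 12 1 -7
dup    : 12 1 -7 -7
+      : 12 1 -14
*      : 12 -14
over   : 12 -14 12
-7     : 12 -14 12 -7
+      : 12 -14 5
3      : 12 -14 5 3
-      : 12 -14 2
swap   : 12 2 -14
rot    : 2 -14 12
*      : 2 -168
negate : 2 168
mod    : 2
-7     : 2 -7
-      : 9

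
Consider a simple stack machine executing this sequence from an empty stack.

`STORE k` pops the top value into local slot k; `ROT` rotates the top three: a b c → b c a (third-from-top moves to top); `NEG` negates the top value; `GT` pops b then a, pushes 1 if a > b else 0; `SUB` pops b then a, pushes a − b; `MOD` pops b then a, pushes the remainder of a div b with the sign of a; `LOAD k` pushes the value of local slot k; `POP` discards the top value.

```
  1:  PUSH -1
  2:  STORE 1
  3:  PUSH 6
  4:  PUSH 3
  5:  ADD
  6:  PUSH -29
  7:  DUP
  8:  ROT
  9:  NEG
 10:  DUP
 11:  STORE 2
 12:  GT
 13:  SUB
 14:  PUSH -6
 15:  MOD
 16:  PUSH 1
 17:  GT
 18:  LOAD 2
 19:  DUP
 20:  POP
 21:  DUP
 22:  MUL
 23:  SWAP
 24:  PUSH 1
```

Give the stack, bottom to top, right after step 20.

[0, -9]

PUSH -1  -> [-1]
STORE 1  -> []
PUSH 6   -> [6]
PUSH 3   -> [6, 3]
ADD      -> [9]
PUSH -29 -> [9, -29]
DUP      -> [9, -29, -29]
ROT      -> [-29, -29, 9]
NEG      -> [-29, -29, -9]
DUP      -> [-29, -29, -9, -9]
STORE 2  -> [-29, -29, -9]
GT       -> [-29, 0]
SUB      -> [-29]
PUSH -6  -> [-29, -6]
MOD      -> [-5]
PUSH 1   -> [-5, 1]
GT       -> [0]
LOAD 2   -> [0, -9]
DUP      -> [0, -9, -9]
POP      -> [0, -9]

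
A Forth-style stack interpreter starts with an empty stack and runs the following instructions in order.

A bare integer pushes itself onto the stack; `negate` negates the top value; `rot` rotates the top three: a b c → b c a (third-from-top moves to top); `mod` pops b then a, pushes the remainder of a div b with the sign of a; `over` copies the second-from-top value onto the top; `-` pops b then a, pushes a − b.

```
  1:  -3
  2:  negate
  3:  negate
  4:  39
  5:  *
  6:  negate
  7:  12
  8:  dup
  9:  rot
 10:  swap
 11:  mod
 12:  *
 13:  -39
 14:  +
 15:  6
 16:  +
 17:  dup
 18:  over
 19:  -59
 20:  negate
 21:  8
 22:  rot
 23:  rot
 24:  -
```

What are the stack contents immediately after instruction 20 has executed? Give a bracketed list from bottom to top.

[75, 75, 75, 59]

-3      -3
negate  3
negate  -3
39      -3 39
*       -117
negate  117
12      117 12
dup     117 12 12
rot     12 12 117
swap    12 117 12
mod     12 9
*       108
-39     108 -39
+       69
6       69 6
+       75
dup     75 75
over    75 75 75
-59     75 75 75 -59
negate  75 75 75 59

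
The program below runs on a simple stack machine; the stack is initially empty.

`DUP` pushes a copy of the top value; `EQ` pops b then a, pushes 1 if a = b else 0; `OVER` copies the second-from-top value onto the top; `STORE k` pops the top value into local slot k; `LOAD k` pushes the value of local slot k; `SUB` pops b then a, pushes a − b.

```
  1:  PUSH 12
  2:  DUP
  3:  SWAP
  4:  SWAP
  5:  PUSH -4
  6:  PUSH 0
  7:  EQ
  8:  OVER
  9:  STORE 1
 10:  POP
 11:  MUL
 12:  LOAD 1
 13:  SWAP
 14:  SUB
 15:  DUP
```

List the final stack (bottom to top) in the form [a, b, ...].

PUSH 12 : [12]
DUP     : [12, 12]
SWAP    : [12, 12]
SWAP    : [12, 12]
PUSH -4 : [12, 12, -4]
PUSH 0  : [12, 12, -4, 0]
EQ      : [12, 12, 0]
OVER    : [12, 12, 0, 12]
STORE 1 : [12, 12, 0]
POP     : [12, 12]
MUL     : [144]
LOAD 1  : [144, 12]
SWAP    : [12, 144]
SUB     : [-132]
DUP     : [-132, -132]

[-132, -132]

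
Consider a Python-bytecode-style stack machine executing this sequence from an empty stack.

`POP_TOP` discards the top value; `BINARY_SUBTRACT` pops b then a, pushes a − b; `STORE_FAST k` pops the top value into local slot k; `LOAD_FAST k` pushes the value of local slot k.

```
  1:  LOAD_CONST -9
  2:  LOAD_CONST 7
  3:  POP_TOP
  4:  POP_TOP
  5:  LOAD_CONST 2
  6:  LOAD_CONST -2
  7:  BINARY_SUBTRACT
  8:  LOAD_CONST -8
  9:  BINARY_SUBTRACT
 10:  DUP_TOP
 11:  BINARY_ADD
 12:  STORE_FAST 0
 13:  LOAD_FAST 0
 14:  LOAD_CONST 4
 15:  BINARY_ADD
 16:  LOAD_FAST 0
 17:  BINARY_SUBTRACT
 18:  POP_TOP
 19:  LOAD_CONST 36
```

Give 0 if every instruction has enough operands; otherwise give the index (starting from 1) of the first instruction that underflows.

0

LOAD_CONST -9   -> [-9]
LOAD_CONST 7    -> [-9, 7]
POP_TOP         -> [-9]
POP_TOP         -> []
LOAD_CONST 2    -> [2]
LOAD_CONST -2   -> [2, -2]
BINARY_SUBTRACT -> [4]
LOAD_CONST -8   -> [4, -8]
BINARY_SUBTRACT -> [12]
DUP_TOP         -> [12, 12]
BINARY_ADD      -> [24]
STORE_FAST 0    -> []
LOAD_FAST 0     -> [24]
LOAD_CONST 4    -> [24, 4]
BINARY_ADD      -> [28]
LOAD_FAST 0     -> [28, 24]
BINARY_SUBTRACT -> [4]
POP_TOP         -> []
LOAD_CONST 36   -> [36]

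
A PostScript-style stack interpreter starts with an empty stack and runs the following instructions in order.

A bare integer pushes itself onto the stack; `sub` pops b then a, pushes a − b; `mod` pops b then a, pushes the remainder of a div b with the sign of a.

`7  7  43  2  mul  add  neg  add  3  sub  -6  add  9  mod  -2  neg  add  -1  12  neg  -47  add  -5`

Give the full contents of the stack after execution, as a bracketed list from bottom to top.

[-3, -1, -59, -5]

7   -> [7]
7   -> [7, 7]
43  -> [7, 7, 43]
2   -> [7, 7, 43, 2]
mul -> [7, 7, 86]
add -> [7, 93]
neg -> [7, -93]
add -> [-86]
3   -> [-86, 3]
sub -> [-89]
-6  -> [-89, -6]
add -> [-95]
9   -> [-95, 9]
mod -> [-5]
-2  -> [-5, -2]
neg -> [-5, 2]
add -> [-3]
-1  -> [-3, -1]
12  -> [-3, -1, 12]
neg -> [-3, -1, -12]
-47 -> [-3, -1, -12, -47]
add -> [-3, -1, -59]
-5  -> [-3, -1, -59, -5]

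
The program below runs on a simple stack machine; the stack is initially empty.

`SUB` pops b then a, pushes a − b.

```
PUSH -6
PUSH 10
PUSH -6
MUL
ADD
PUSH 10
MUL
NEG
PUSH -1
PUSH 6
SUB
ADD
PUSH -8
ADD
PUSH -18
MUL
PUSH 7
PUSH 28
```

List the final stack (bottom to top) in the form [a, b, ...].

[-11610, 7, 28]

PUSH -6  : [-6]
PUSH 10  : [-6, 10]
PUSH -6  : [-6, 10, -6]
MUL      : [-6, -60]
ADD      : [-66]
PUSH 10  : [-66, 10]
MUL      : [-660]
NEG      : [660]
PUSH -1  : [660, -1]
PUSH 6   : [660, -1, 6]
SUB      : [660, -7]
ADD      : [653]
PUSH -8  : [653, -8]
ADD      : [645]
PUSH -18 : [645, -18]
MUL      : [-11610]
PUSH 7   : [-11610, 7]
PUSH 28  : [-11610, 7, 28]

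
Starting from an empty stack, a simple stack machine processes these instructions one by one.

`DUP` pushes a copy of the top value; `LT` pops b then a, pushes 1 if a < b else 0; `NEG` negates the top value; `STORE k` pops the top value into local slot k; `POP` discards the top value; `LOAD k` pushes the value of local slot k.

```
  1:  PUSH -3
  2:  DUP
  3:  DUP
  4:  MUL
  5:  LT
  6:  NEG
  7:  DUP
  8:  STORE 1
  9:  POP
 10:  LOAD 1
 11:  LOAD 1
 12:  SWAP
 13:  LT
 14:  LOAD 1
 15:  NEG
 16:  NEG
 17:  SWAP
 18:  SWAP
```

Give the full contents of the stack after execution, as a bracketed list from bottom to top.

PUSH -3  -3
DUP      -3 -3
DUP      -3 -3 -3
MUL      -3 9
LT       1
NEG      -1
DUP      -1 -1
STORE 1  -1
POP      (empty)
LOAD 1   -1
LOAD 1   -1 -1
SWAP     -1 -1
LT       0
LOAD 1   0 -1
NEG      0 1
NEG      0 -1
SWAP     -1 0
SWAP     0 -1

[0, -1]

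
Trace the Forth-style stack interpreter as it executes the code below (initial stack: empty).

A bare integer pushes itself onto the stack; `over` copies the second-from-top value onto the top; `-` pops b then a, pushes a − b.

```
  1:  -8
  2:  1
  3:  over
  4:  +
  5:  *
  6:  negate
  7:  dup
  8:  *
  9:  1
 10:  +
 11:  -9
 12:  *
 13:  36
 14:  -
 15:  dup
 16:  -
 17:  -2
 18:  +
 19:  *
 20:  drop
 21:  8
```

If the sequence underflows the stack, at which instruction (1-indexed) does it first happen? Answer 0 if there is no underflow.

-8      -8
1       -8 1
over    -8 1 -8
+       -8 -7
*       56
negate  -56
dup     -56 -56
*       3136
1       3136 1
+       3137
-9      3137 -9
*       -28233
36      -28233 36
-       -28269
dup     -28269 -28269
-       0
-2      0 -2
+       -2
*  — needs 2 operands, stack has 1 → underflow

19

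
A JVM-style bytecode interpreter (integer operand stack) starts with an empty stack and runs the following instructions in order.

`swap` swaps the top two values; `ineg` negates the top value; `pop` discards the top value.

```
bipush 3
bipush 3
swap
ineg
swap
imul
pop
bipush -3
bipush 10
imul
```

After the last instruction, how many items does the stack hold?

1

bipush 3  → 3
bipush 3  → 3 3
swap      → 3 3
ineg      → 3 -3
swap      → -3 3
imul      → -9
pop       → (empty)
bipush -3 → -3
bipush 10 → -3 10
imul      → -30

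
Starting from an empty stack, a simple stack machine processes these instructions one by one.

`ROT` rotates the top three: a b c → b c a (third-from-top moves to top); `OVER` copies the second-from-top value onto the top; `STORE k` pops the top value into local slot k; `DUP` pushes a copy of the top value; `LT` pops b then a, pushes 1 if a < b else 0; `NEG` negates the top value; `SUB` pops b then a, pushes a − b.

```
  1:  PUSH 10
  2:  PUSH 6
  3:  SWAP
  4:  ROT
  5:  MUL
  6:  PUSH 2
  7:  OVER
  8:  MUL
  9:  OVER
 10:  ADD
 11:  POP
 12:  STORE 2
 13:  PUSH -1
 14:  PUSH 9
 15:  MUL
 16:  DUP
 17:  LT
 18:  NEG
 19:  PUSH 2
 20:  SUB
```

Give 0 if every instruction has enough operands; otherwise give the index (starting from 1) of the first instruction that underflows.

PUSH 10  [10]
PUSH 6   [10, 6]
SWAP     [6, 10]
ROT  — needs 3 operands, stack has 2 → underflow

4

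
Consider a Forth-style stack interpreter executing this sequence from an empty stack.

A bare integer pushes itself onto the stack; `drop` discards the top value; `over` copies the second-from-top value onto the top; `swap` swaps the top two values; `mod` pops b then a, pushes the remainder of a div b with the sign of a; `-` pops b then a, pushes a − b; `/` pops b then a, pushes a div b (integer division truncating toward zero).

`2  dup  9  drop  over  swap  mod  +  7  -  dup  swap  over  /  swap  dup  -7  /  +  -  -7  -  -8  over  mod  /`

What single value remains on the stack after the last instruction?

-1

2     [2]
dup   [2, 2]
9     [2, 2, 9]
drop  [2, 2]
over  [2, 2, 2]
swap  [2, 2, 2]
mod   [2, 0]
+     [2]
7     [2, 7]
-     [-5]
dup   [-5, -5]
swap  [-5, -5]
over  [-5, -5, -5]
/     [-5, 1]
swap  [1, -5]
dup   [1, -5, -5]
-7    [1, -5, -5, -7]
/     [1, -5, 0]
+     [1, -5]
-     [6]
-7    [6, -7]
-     [13]
-8    [13, -8]
over  [13, -8, 13]
mod   [13, -8]
/     [-1]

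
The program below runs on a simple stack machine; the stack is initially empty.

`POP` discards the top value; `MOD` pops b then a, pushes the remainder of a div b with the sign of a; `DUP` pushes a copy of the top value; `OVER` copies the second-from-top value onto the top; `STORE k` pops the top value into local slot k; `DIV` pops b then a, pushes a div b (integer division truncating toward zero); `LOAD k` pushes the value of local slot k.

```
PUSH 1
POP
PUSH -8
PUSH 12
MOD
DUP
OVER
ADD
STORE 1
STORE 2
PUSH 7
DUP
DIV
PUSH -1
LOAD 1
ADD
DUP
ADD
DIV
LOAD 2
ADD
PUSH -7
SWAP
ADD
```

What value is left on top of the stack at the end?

-15

PUSH 1  → 1
POP     → (empty)
PUSH -8 → -8
PUSH 12 → -8 12
MOD     → -8
DUP     → -8 -8
OVER    → -8 -8 -8
ADD     → -8 -16
STORE 1 → -8
STORE 2 → (empty)
PUSH 7  → 7
DUP     → 7 7
DIV     → 1
PUSH -1 → 1 -1
LOAD 1  → 1 -1 -16
ADD     → 1 -17
DUP     → 1 -17 -17
ADD     → 1 -34
DIV     → 0
LOAD 2  → 0 -8
ADD     → -8
PUSH -7 → -8 -7
SWAP    → -7 -8
ADD     → -15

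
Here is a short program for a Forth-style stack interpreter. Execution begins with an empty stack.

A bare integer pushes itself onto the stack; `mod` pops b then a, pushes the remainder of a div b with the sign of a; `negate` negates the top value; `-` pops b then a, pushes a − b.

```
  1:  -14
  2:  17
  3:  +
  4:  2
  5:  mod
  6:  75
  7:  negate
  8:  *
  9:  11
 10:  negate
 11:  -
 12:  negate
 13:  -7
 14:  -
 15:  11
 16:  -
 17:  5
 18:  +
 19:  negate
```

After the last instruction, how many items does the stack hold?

-14    -> -14
17     -> -14 17
+      -> 3
2      -> 3 2
mod    -> 1
75     -> 1 75
negate -> 1 -75
*      -> -75
11     -> -75 11
negate -> -75 -11
-      -> -64
negate -> 64
-7     -> 64 -7
-      -> 71
11     -> 71 11
-      -> 60
5      -> 60 5
+      -> 65
negate -> -65

1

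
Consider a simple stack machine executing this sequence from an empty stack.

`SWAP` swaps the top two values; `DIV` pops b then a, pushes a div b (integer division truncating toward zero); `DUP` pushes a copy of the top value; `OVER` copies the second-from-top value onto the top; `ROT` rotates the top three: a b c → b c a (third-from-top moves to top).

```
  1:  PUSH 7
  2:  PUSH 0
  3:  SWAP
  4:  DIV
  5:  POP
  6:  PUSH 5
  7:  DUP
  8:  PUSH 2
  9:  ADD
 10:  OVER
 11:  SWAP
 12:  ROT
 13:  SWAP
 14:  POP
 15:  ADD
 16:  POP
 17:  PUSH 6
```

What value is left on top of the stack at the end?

PUSH 7 -> [7]
PUSH 0 -> [7, 0]
SWAP   -> [0, 7]
DIV    -> [0]
POP    -> []
PUSH 5 -> [5]
DUP    -> [5, 5]
PUSH 2 -> [5, 5, 2]
ADD    -> [5, 7]
OVER   -> [5, 7, 5]
SWAP   -> [5, 5, 7]
ROT    -> [5, 7, 5]
SWAP   -> [5, 5, 7]
POP    -> [5, 5]
ADD    -> [10]
POP    -> []
PUSH 6 -> [6]

6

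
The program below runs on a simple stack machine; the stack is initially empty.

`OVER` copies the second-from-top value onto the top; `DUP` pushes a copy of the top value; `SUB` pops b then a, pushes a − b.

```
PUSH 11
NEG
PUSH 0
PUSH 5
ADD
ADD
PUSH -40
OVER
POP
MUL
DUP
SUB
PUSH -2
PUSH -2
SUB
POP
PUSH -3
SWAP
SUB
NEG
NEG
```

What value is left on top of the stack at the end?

PUSH 11  → 11
NEG      → -11
PUSH 0   → -11 0
PUSH 5   → -11 0 5
ADD      → -11 5
ADD      → -6
PUSH -40 → -6 -40
OVER     → -6 -40 -6
POP      → -6 -40
MUL      → 240
DUP      → 240 240
SUB      → 0
PUSH -2  → 0 -2
PUSH -2  → 0 -2 -2
SUB      → 0 0
POP      → 0
PUSH -3  → 0 -3
SWAP     → -3 0
SUB      → -3
NEG      → 3
NEG      → -3

-3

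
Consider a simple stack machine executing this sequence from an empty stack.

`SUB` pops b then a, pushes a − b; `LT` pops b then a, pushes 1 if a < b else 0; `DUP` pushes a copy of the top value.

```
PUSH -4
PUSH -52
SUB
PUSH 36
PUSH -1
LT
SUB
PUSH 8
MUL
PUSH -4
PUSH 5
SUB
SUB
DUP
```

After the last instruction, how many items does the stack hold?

PUSH -4  → [-4]
PUSH -52 → [-4, -52]
SUB      → [48]
PUSH 36  → [48, 36]
PUSH -1  → [48, 36, -1]
LT       → [48, 0]
SUB      → [48]
PUSH 8   → [48, 8]
MUL      → [384]
PUSH -4  → [384, -4]
PUSH 5   → [384, -4, 5]
SUB      → [384, -9]
SUB      → [393]
DUP      → [393, 393]

2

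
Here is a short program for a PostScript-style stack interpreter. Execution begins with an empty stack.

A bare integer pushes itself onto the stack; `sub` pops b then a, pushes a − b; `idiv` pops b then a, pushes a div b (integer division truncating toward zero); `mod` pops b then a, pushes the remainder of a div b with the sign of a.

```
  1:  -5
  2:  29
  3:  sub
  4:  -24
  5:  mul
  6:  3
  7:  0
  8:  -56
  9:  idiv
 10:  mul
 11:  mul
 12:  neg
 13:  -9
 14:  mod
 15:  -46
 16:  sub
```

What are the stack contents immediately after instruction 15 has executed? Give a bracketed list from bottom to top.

-5    [-5]
29    [-5, 29]
sub   [-34]
-24   [-34, -24]
mul   [816]
3     [816, 3]
0     [816, 3, 0]
-56   [816, 3, 0, -56]
idiv  [816, 3, 0]
mul   [816, 0]
mul   [0]
neg   [0]
-9    [0, -9]
mod   [0]
-46   [0, -46]

[0, -46]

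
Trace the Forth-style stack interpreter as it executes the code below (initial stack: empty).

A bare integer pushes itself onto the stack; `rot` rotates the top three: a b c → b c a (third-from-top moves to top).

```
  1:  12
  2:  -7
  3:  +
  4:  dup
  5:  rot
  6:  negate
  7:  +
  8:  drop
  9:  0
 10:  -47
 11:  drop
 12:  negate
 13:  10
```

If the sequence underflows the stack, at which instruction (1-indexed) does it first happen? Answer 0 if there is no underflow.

5

12  -> 12
-7  -> 12 -7
+   -> 5
dup -> 5 5
rot  — needs 3 operands, stack has 2 → underflow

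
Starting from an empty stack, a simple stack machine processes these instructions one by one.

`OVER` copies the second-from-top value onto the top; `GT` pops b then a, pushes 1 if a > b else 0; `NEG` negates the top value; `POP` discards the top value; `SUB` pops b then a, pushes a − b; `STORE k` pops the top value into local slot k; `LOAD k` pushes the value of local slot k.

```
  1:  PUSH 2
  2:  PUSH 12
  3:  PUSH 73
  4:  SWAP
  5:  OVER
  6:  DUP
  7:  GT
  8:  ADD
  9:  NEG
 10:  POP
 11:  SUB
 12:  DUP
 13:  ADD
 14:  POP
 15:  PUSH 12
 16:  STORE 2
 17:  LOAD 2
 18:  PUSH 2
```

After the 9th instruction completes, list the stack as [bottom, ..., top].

PUSH 2  -> 2
PUSH 12 -> 2 12
PUSH 73 -> 2 12 73
SWAP    -> 2 73 12
OVER    -> 2 73 12 73
DUP     -> 2 73 12 73 73
GT      -> 2 73 12 0
ADD     -> 2 73 12
NEG     -> 2 73 -12

[2, 73, -12]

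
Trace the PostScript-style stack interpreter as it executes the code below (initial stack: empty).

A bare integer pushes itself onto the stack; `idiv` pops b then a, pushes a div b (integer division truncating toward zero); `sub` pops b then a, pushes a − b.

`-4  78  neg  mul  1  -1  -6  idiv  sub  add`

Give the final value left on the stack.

313

-4   -> -4
78   -> -4 78
neg  -> -4 -78
mul  -> 312
1    -> 312 1
-1   -> 312 1 -1
-6   -> 312 1 -1 -6
idiv -> 312 1 0
sub  -> 312 1
add  -> 313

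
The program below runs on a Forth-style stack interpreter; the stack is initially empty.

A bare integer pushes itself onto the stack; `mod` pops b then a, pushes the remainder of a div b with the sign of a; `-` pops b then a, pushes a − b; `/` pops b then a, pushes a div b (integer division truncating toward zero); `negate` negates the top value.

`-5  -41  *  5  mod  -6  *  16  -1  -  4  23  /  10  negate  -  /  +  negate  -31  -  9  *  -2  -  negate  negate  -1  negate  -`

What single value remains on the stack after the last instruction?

-5      [-5]
-41     [-5, -41]
*       [205]
5       [205, 5]
mod     [0]
-6      [0, -6]
*       [0]
16      [0, 16]
-1      [0, 16, -1]
-       [0, 17]
4       [0, 17, 4]
23      [0, 17, 4, 23]
/       [0, 17, 0]
10      [0, 17, 0, 10]
negate  [0, 17, 0, -10]
-       [0, 17, 10]
/       [0, 1]
+       [1]
negate  [-1]
-31     [-1, -31]
-       [30]
9       [30, 9]
*       [270]
-2      [270, -2]
-       [272]
negate  [-272]
negate  [272]
-1      [272, -1]
negate  [272, 1]
-       [271]

271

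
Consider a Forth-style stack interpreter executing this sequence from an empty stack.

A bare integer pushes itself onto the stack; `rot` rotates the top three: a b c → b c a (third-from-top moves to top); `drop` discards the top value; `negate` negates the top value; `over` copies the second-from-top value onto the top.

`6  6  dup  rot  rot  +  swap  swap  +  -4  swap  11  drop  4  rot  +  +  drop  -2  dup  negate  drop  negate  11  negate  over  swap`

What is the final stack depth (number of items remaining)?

6       [6]
6       [6, 6]
dup     [6, 6, 6]
rot     [6, 6, 6]
rot     [6, 6, 6]
+       [6, 12]
swap    [12, 6]
swap    [6, 12]
+       [18]
-4      [18, -4]
swap    [-4, 18]
11      [-4, 18, 11]
drop    [-4, 18]
4       [-4, 18, 4]
rot     [18, 4, -4]
+       [18, 0]
+       [18]
drop    []
-2      [-2]
dup     [-2, -2]
negate  [-2, 2]
drop    [-2]
negate  [2]
11      [2, 11]
negate  [2, -11]
over    [2, -11, 2]
swap    [2, 2, -11]

3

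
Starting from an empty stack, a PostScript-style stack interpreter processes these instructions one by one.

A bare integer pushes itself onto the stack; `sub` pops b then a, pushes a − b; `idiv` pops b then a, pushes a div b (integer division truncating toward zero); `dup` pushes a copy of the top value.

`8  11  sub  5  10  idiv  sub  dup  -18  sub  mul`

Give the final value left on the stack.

-45

8    → [8]
11   → [8, 11]
sub  → [-3]
5    → [-3, 5]
10   → [-3, 5, 10]
idiv → [-3, 0]
sub  → [-3]
dup  → [-3, -3]
-18  → [-3, -3, -18]
sub  → [-3, 15]
mul  → [-45]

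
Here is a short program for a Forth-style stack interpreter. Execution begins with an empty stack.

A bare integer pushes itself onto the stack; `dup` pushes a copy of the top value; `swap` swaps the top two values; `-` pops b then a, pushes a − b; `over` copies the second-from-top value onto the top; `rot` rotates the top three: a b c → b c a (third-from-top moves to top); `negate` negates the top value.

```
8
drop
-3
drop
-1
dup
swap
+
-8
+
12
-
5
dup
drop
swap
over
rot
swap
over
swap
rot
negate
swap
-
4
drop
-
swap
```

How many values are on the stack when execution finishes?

2

8      : 8
drop   : (empty)
-3     : -3
drop   : (empty)
-1     : -1
dup    : -1 -1
swap   : -1 -1
+      : -2
-8     : -2 -8
+      : -10
12     : -10 12
-      : -22
5      : -22 5
dup    : -22 5 5
drop   : -22 5
swap   : 5 -22
over   : 5 -22 5
rot    : -22 5 5
swap   : -22 5 5
over   : -22 5 5 5
swap   : -22 5 5 5
rot    : -22 5 5 5
negate : -22 5 5 -5
swap   : -22 5 -5 5
-      : -22 5 -10
4      : -22 5 -10 4
drop   : -22 5 -10
-      : -22 15
swap   : 15 -22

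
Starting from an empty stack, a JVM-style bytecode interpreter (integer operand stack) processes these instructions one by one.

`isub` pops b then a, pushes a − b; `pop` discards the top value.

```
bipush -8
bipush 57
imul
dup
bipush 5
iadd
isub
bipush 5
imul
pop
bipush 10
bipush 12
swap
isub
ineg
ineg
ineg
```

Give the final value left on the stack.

bipush -8 : [-8]
bipush 57 : [-8, 57]
imul      : [-456]
dup       : [-456, -456]
bipush 5  : [-456, -456, 5]
iadd      : [-456, -451]
isub      : [-5]
bipush 5  : [-5, 5]
imul      : [-25]
pop       : []
bipush 10 : [10]
bipush 12 : [10, 12]
swap      : [12, 10]
isub      : [2]
ineg      : [-2]
ineg      : [2]
ineg      : [-2]

-2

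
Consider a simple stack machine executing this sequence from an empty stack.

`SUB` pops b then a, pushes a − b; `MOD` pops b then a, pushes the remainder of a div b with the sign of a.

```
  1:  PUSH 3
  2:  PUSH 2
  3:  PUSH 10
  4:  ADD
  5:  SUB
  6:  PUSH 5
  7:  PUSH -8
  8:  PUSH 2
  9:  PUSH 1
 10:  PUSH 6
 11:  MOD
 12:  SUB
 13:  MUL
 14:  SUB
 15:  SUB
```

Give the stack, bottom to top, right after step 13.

PUSH 3  : 3
PUSH 2  : 3 2
PUSH 10 : 3 2 10
ADD     : 3 12
SUB     : -9
PUSH 5  : -9 5
PUSH -8 : -9 5 -8
PUSH 2  : -9 5 -8 2
PUSH 1  : -9 5 -8 2 1
PUSH 6  : -9 5 -8 2 1 6
MOD     : -9 5 -8 2 1
SUB     : -9 5 -8 1
MUL     : -9 5 -8

[-9, 5, -8]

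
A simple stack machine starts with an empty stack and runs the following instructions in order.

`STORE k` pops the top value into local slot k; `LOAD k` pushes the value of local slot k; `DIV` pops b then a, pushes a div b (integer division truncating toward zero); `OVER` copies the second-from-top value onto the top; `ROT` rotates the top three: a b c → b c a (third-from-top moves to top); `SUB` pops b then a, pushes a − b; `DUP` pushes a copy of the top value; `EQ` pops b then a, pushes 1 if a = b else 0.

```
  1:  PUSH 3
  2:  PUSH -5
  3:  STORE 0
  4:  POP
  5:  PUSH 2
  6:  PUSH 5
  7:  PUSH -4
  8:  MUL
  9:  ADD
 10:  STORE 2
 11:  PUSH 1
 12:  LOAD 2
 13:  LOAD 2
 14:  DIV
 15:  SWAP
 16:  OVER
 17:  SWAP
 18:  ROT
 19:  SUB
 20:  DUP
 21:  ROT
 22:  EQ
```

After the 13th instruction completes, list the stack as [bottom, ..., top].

[1, -18, -18]

PUSH 3  -> [3]
PUSH -5 -> [3, -5]
STORE 0 -> [3]
POP     -> []
PUSH 2  -> [2]
PUSH 5  -> [2, 5]
PUSH -4 -> [2, 5, -4]
MUL     -> [2, -20]
ADD     -> [-18]
STORE 2 -> []
PUSH 1  -> [1]
LOAD 2  -> [1, -18]
LOAD 2  -> [1, -18, -18]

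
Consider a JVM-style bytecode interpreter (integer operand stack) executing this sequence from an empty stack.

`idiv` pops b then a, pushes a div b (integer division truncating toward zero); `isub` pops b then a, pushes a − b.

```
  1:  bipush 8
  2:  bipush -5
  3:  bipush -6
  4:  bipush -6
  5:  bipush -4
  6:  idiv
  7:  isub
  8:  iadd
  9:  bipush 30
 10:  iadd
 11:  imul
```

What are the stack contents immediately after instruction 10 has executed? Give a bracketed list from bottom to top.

bipush 8   8
bipush -5  8 -5
bipush -6  8 -5 -6
bipush -6  8 -5 -6 -6
bipush -4  8 -5 -6 -6 -4
idiv       8 -5 -6 1
isub       8 -5 -7
iadd       8 -12
bipush 30  8 -12 30
iadd       8 18

[8, 18]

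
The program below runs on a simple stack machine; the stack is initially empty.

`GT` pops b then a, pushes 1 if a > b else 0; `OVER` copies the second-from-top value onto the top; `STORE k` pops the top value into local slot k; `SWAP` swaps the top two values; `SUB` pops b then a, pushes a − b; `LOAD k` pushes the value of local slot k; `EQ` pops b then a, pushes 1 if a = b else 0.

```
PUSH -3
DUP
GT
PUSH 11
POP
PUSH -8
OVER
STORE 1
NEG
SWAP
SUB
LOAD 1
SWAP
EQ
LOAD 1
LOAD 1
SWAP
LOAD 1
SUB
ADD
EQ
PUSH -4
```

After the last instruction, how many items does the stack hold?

PUSH -3 -> -3
DUP     -> -3 -3
GT      -> 0
PUSH 11 -> 0 11
POP     -> 0
PUSH -8 -> 0 -8
OVER    -> 0 -8 0
STORE 1 -> 0 -8
NEG     -> 0 8
SWAP    -> 8 0
SUB     -> 8
LOAD 1  -> 8 0
SWAP    -> 0 8
EQ      -> 0
LOAD 1  -> 0 0
LOAD 1  -> 0 0 0
SWAP    -> 0 0 0
LOAD 1  -> 0 0 0 0
SUB     -> 0 0 0
ADD     -> 0 0
EQ      -> 1
PUSH -4 -> 1 -4

2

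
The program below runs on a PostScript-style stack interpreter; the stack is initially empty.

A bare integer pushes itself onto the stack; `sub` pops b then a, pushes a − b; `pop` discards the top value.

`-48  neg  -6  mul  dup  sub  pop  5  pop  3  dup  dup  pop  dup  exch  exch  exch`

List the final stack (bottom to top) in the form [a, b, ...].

-48  → [-48]
neg  → [48]
-6   → [48, -6]
mul  → [-288]
dup  → [-288, -288]
sub  → [0]
pop  → []
5    → [5]
pop  → []
3    → [3]
dup  → [3, 3]
dup  → [3, 3, 3]
pop  → [3, 3]
dup  → [3, 3, 3]
exch → [3, 3, 3]
exch → [3, 3, 3]
exch → [3, 3, 3]

[3, 3, 3]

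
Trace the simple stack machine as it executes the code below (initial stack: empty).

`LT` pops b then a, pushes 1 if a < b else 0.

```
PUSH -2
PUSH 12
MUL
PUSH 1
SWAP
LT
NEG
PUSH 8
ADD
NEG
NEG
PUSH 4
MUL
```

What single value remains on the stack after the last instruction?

PUSH -2 → [-2]
PUSH 12 → [-2, 12]
MUL     → [-24]
PUSH 1  → [-24, 1]
SWAP    → [1, -24]
LT      → [0]
NEG     → [0]
PUSH 8  → [0, 8]
ADD     → [8]
NEG     → [-8]
NEG     → [8]
PUSH 4  → [8, 4]
MUL     → [32]

32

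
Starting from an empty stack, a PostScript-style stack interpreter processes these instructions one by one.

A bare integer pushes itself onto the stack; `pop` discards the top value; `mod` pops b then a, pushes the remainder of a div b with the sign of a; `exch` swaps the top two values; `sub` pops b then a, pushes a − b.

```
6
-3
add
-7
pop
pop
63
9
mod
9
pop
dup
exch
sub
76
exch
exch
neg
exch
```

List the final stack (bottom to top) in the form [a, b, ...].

6    → 6
-3   → 6 -3
add  → 3
-7   → 3 -7
pop  → 3
pop  → (empty)
63   → 63
9    → 63 9
mod  → 0
9    → 0 9
pop  → 0
dup  → 0 0
exch → 0 0
sub  → 0
76   → 0 76
exch → 76 0
exch → 0 76
neg  → 0 -76
exch → -76 0

[-76, 0]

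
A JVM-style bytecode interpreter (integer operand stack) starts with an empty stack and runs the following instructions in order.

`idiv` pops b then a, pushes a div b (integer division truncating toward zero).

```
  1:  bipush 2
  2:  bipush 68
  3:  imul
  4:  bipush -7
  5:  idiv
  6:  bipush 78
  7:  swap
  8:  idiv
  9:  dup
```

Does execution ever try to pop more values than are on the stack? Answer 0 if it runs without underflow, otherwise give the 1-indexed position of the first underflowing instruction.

bipush 2   [2]
bipush 68  [2, 68]
imul       [136]
bipush -7  [136, -7]
idiv       [-19]
bipush 78  [-19, 78]
swap       [78, -19]
idiv       [-4]
dup        [-4, -4]

0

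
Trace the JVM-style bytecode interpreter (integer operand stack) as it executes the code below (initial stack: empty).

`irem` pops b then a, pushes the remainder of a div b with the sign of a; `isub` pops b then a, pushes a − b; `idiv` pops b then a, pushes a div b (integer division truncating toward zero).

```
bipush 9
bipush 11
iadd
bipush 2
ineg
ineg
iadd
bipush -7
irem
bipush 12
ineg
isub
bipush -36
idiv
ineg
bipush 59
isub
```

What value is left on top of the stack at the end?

bipush 9   → [9]
bipush 11  → [9, 11]
iadd       → [20]
bipush 2   → [20, 2]
ineg       → [20, -2]
ineg       → [20, 2]
iadd       → [22]
bipush -7  → [22, -7]
irem       → [1]
bipush 12  → [1, 12]
ineg       → [1, -12]
isub       → [13]
bipush -36 → [13, -36]
idiv       → [0]
ineg       → [0]
bipush 59  → [0, 59]
isub       → [-59]

-59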